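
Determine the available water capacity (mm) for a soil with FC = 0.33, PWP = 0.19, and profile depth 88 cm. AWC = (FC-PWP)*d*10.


AWC = (FC - PWP) * d * 10
AWC = (0.33 - 0.19) * 88 * 10
AWC = 0.1400 * 88 * 10

123.2000 mm


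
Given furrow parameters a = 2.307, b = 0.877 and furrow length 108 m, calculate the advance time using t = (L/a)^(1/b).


t = (L/a)^(1/b)
t = (108/2.307)^(1/0.877)
t = 46.814044^(1/0.877)

80.2875 min


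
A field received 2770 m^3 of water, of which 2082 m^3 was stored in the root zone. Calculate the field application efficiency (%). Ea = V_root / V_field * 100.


Ea = V_root / V_field * 100 = 2082 / 2770 * 100 = 75.1625%

75.1625 %


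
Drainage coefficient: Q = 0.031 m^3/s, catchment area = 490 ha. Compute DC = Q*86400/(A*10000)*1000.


DC = Q * 86400 / (A * 10000) * 1000
DC = 0.031 * 86400 / (490 * 10000) * 1000
DC = 2678400.0000 / 4900000

0.5466 mm/day


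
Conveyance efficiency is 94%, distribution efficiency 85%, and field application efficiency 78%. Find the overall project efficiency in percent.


Ec = 0.94, Eb = 0.85, Ea = 0.78
E = 0.94 * 0.85 * 0.78 * 100 = 62.3220%

62.3220 %


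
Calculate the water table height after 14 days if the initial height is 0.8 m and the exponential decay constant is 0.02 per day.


m = m0 * exp(-k*t)
m = 0.8 * exp(-0.02 * 14)
m = 0.8 * exp(-0.2800)

0.6046 m


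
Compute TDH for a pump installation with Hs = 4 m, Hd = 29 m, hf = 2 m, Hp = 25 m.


TDH = Hs + Hd + hf + Hp = 4 + 29 + 2 + 25 = 60

60 m


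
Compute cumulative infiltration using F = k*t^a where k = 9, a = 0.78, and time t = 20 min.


F = k * t^a = 9 * 20^0.78
F = 9 * 10.346737

93.1206 mm


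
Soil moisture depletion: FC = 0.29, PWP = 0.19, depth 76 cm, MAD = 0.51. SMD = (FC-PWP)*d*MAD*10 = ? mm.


SMD = (FC - PWP) * d * MAD * 10
SMD = (0.29 - 0.19) * 76 * 0.51 * 10
SMD = 0.1000 * 76 * 0.51 * 10

38.7600 mm


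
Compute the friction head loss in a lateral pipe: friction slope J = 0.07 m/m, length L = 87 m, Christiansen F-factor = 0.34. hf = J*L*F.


hf = J * L * F = 0.07 * 87 * 0.34 = 2.0706 m

2.0706 m


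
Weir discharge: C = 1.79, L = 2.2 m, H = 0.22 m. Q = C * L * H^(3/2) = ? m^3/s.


Q = C * L * H^(3/2) = 1.79 * 2.2 * 0.22^1.5 = 1.79 * 2.2 * 0.103189

0.4064 m^3/s


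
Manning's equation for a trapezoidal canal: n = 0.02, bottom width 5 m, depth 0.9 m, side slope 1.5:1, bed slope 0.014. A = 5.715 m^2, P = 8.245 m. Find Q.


R = A/P = 5.715/8.245 = 0.693147
Q = (1/0.02) * 5.715 * 0.693147^(2/3) * 0.014^0.5

26.4810 m^3/s


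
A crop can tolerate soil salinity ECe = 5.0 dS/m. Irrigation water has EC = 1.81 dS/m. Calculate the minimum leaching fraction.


LR = ECiw / (5*ECe - ECiw)
LR = 1.81 / (5*5.0 - 1.81)
LR = 1.81 / 23.1900

0.0781


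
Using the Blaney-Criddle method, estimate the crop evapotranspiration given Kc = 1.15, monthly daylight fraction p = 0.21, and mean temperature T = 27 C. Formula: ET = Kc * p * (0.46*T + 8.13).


ET = Kc * p * (0.46*T + 8.13)
ET = 1.15 * 0.21 * (0.46*27 + 8.13)
ET = 1.15 * 0.21 * 20.5500

4.9628 mm/day


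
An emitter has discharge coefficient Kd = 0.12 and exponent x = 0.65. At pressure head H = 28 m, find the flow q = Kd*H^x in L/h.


q = Kd * H^x = 0.12 * 28^0.65 = 0.12 * 8.722736

1.0467 L/h


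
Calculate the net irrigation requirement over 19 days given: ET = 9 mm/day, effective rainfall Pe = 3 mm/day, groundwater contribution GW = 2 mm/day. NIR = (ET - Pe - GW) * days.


Daily deficit = ET - Pe - GW = 9 - 3 - 2 = 4 mm/day
NIR = 4 * 19 = 76 mm

76.0000 mm


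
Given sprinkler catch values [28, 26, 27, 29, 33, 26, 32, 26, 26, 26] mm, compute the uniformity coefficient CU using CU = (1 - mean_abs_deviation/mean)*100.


mean = 27.900000 mm
MAD = 2.080000 mm
CU = (1 - 2.080000/27.900000)*100

92.5448 %


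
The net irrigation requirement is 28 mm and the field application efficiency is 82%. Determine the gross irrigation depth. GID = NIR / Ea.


Ea = 82% = 0.82
GID = NIR / Ea = 28 / 0.82 = 34.1463 mm

34.1463 mm


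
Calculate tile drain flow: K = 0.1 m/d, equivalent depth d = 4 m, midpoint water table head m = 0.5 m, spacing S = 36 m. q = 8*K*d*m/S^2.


q = 8*K*d*m/S^2
q = 8*0.1*4*0.5/36^2
q = 1.6000 / 1296

0.0012 m/d


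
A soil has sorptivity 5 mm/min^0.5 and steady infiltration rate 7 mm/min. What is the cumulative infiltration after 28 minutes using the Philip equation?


F = S*sqrt(t) + A*t
F = 5*sqrt(28) + 7*28
F = 5*5.291503 + 196

222.4575 mm


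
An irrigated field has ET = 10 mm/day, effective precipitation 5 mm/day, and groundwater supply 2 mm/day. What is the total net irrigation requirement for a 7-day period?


Daily deficit = ET - Pe - GW = 10 - 5 - 2 = 3 mm/day
NIR = 3 * 7 = 21 mm

21.0000 mm


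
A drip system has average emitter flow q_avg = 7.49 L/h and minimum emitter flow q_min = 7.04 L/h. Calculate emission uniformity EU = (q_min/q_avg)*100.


EU = (q_min/q_avg)*100 = (7.04/7.49)*100 = 93.9920%

93.9920 %


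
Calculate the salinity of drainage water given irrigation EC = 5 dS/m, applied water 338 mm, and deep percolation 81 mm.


EC_dw = EC_iw * D_iw / D_dw
EC_dw = 5 * 338 / 81
EC_dw = 1690 / 81

20.8642 dS/m


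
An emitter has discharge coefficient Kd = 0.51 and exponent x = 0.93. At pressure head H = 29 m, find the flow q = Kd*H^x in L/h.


q = Kd * H^x = 0.51 * 29^0.93 = 0.51 * 22.910266

11.6842 L/h


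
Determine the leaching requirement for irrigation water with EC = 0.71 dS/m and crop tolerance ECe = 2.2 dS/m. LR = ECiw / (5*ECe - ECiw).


LR = ECiw / (5*ECe - ECiw)
LR = 0.71 / (5*2.2 - 0.71)
LR = 0.71 / 10.2900

0.0690


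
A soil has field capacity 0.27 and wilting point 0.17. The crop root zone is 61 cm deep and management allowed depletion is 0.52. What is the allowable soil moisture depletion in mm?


SMD = (FC - PWP) * d * MAD * 10
SMD = (0.27 - 0.17) * 61 * 0.52 * 10
SMD = 0.1000 * 61 * 0.52 * 10

31.7200 mm


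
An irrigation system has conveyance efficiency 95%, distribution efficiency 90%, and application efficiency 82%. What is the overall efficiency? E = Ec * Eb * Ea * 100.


Ec = 0.95, Eb = 0.9, Ea = 0.82
E = 0.95 * 0.9 * 0.82 * 100 = 70.1100%

70.1100 %


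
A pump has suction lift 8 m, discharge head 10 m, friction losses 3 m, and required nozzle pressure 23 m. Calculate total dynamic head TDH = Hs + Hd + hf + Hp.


TDH = Hs + Hd + hf + Hp = 8 + 10 + 3 + 23 = 44

44 m


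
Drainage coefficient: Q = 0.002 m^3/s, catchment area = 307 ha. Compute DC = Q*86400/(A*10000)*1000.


DC = Q * 86400 / (A * 10000) * 1000
DC = 0.002 * 86400 / (307 * 10000) * 1000
DC = 172800.0000 / 3070000

0.0563 mm/day


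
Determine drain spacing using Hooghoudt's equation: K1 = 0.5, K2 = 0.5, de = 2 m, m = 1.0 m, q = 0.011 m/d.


S^2 = 8*K2*de*m/q + 4*K1*m^2/q
S^2 = 8*0.5*2*1.0/0.011 + 4*0.5*1.0^2/0.011
S = sqrt(909.0909)

30.1511 m


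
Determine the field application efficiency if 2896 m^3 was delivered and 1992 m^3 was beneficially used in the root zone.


Ea = V_root / V_field * 100 = 1992 / 2896 * 100 = 68.7845%

68.7845 %


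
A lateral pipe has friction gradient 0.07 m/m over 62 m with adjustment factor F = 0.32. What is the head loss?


hf = J * L * F = 0.07 * 62 * 0.32 = 1.3888 m

1.3888 m


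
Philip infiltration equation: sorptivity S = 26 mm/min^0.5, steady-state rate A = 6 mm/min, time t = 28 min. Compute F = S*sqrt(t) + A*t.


F = S*sqrt(t) + A*t
F = 26*sqrt(28) + 6*28
F = 26*5.291503 + 168

305.5791 mm


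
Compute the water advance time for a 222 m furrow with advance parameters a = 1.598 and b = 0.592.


t = (L/a)^(1/b)
t = (222/1.598)^(1/0.592)
t = 138.923655^(1/0.592)

4164.4188 min


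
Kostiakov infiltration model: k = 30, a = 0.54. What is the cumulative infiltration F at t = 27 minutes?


F = k * t^a = 30 * 27^0.54
F = 30 * 5.928385

177.8515 mm


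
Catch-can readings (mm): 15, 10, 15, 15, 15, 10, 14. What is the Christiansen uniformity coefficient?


mean = 13.428571 mm
MAD = 1.959184 mm
CU = (1 - 1.959184/13.428571)*100

85.4103 %


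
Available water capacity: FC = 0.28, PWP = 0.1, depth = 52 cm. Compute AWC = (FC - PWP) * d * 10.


AWC = (FC - PWP) * d * 10
AWC = (0.28 - 0.1) * 52 * 10
AWC = 0.1800 * 52 * 10

93.6000 mm


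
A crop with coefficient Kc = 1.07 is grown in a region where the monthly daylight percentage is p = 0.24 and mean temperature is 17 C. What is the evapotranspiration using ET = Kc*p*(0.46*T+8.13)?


ET = Kc * p * (0.46*T + 8.13)
ET = 1.07 * 0.24 * (0.46*17 + 8.13)
ET = 1.07 * 0.24 * 15.9500

4.0960 mm/day


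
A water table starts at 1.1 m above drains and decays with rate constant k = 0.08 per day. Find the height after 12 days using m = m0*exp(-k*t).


m = m0 * exp(-k*t)
m = 1.1 * exp(-0.08 * 12)
m = 1.1 * exp(-0.9600)

0.4212 m


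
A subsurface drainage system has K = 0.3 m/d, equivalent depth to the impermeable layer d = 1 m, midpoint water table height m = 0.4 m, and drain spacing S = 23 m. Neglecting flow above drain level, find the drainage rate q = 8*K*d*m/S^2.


q = 8*K*d*m/S^2
q = 8*0.3*1*0.4/23^2
q = 0.9600 / 529

0.0018 m/d


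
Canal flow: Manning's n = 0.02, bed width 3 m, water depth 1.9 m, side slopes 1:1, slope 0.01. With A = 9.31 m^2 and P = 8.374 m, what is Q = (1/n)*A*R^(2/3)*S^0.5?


R = A/P = 9.31/8.374 = 1.111775
Q = (1/0.02) * 9.31 * 1.111775^(2/3) * 0.01^0.5

49.9571 m^3/s


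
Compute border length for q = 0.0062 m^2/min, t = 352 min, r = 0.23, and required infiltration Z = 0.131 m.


L = q*t/((1+r)*Z)
L = 0.0062*352/((1+0.23)*0.131)
L = 2.1824/0.16113

13.5443 m


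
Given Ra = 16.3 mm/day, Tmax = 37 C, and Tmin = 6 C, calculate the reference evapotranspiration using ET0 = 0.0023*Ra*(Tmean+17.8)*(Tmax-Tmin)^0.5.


Tmean = (Tmax + Tmin)/2 = (37 + 6)/2 = 21.5
ET0 = 0.0023 * 16.3 * (21.5 + 17.8) * sqrt(37 - 6)
ET0 = 0.0023 * 16.3 * 39.3 * 5.567764

8.2033 mm/day


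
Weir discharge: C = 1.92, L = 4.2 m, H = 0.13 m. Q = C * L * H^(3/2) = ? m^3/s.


Q = C * L * H^(3/2) = 1.92 * 4.2 * 0.13^1.5 = 1.92 * 4.2 * 0.046872

0.3780 m^3/s


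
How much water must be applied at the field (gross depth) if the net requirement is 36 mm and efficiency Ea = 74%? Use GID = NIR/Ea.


Ea = 74% = 0.74
GID = NIR / Ea = 36 / 0.74 = 48.6486 mm

48.6486 mm


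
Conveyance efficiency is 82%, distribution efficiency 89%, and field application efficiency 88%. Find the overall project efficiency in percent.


Ec = 0.82, Eb = 0.89, Ea = 0.88
E = 0.82 * 0.89 * 0.88 * 100 = 64.2224%

64.2224 %


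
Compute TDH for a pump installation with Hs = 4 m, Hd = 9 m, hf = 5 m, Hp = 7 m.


TDH = Hs + Hd + hf + Hp = 4 + 9 + 5 + 7 = 25

25 m


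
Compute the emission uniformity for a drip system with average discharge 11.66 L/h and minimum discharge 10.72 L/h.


EU = (q_min/q_avg)*100 = (10.72/11.66)*100 = 91.9383%

91.9383 %


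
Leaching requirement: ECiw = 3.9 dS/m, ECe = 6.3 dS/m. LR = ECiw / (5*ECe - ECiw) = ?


LR = ECiw / (5*ECe - ECiw)
LR = 3.9 / (5*6.3 - 3.9)
LR = 3.9 / 27.6000

0.1413


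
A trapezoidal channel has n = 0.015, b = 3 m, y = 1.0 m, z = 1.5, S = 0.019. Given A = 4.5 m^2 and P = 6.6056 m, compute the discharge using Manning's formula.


R = A/P = 4.5/6.6056 = 0.681240
Q = (1/0.015) * 4.5 * 0.681240^(2/3) * 0.019^0.5

32.0158 m^3/s


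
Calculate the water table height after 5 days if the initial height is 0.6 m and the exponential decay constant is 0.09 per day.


m = m0 * exp(-k*t)
m = 0.6 * exp(-0.09 * 5)
m = 0.6 * exp(-0.4500)

0.3826 m


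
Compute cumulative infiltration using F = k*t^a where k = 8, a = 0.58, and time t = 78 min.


F = k * t^a = 8 * 78^0.58
F = 8 * 12.514539

100.1163 mm


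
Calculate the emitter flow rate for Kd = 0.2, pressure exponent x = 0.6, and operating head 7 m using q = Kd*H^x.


q = Kd * H^x = 0.2 * 7^0.6 = 0.2 * 3.214096

0.6428 L/h


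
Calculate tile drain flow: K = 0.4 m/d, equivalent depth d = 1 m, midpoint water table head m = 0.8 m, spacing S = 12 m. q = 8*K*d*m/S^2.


q = 8*K*d*m/S^2
q = 8*0.4*1*0.8/12^2
q = 2.5600 / 144

0.0178 m/d


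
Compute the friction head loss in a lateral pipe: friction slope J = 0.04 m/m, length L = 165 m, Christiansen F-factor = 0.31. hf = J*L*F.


hf = J * L * F = 0.04 * 165 * 0.31 = 2.0460 m

2.0460 m


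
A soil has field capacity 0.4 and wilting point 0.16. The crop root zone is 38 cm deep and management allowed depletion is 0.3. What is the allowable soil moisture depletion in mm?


SMD = (FC - PWP) * d * MAD * 10
SMD = (0.4 - 0.16) * 38 * 0.3 * 10
SMD = 0.2400 * 38 * 0.3 * 10

27.3600 mm


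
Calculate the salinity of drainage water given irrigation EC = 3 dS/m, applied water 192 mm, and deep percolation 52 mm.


EC_dw = EC_iw * D_iw / D_dw
EC_dw = 3 * 192 / 52
EC_dw = 576 / 52

11.0769 dS/m


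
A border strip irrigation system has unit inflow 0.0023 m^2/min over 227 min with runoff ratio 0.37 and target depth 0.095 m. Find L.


L = q*t/((1+r)*Z)
L = 0.0023*227/((1+0.37)*0.095)
L = 0.5221/0.13015

4.0115 m


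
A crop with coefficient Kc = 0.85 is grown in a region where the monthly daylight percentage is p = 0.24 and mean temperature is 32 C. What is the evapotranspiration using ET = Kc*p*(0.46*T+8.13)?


ET = Kc * p * (0.46*T + 8.13)
ET = 0.85 * 0.24 * (0.46*32 + 8.13)
ET = 0.85 * 0.24 * 22.8500

4.6614 mm/day


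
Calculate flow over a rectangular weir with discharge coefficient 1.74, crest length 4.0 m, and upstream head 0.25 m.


Q = C * L * H^(3/2) = 1.74 * 4.0 * 0.25^1.5 = 1.74 * 4.0 * 0.125000

0.8700 m^3/s


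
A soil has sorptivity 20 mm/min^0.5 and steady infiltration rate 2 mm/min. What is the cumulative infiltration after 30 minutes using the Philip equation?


F = S*sqrt(t) + A*t
F = 20*sqrt(30) + 2*30
F = 20*5.477226 + 60

169.5445 mm


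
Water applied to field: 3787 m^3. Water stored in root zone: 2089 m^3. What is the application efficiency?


Ea = V_root / V_field * 100 = 2089 / 3787 * 100 = 55.1624%

55.1624 %


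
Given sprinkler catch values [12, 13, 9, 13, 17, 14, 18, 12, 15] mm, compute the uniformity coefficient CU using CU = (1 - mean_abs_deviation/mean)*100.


mean = 13.666667 mm
MAD = 2.074074 mm
CU = (1 - 2.074074/13.666667)*100

84.8238 %


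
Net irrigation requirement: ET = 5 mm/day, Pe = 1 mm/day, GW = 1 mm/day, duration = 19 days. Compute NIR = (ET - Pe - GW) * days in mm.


Daily deficit = ET - Pe - GW = 5 - 1 - 1 = 3 mm/day
NIR = 3 * 19 = 57 mm

57.0000 mm


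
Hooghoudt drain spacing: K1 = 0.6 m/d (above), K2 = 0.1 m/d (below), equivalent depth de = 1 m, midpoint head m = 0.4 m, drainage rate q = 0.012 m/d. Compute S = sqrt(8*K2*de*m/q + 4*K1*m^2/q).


S^2 = 8*K2*de*m/q + 4*K1*m^2/q
S^2 = 8*0.1*1*0.4/0.012 + 4*0.6*0.4^2/0.012
S = sqrt(58.6667)

7.6594 m


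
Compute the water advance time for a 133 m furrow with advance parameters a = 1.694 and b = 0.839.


t = (L/a)^(1/b)
t = (133/1.694)^(1/0.839)
t = 78.512397^(1/0.839)

181.3709 min


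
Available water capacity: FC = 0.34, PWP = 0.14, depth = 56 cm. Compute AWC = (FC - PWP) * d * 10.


AWC = (FC - PWP) * d * 10
AWC = (0.34 - 0.14) * 56 * 10
AWC = 0.2000 * 56 * 10

112.0000 mm


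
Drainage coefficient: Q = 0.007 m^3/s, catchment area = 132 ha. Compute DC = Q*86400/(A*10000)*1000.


DC = Q * 86400 / (A * 10000) * 1000
DC = 0.007 * 86400 / (132 * 10000) * 1000
DC = 604800.0000 / 1320000

0.4582 mm/day


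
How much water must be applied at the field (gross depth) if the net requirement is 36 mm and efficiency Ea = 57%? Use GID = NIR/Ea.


Ea = 57% = 0.57
GID = NIR / Ea = 36 / 0.57 = 63.1579 mm

63.1579 mm


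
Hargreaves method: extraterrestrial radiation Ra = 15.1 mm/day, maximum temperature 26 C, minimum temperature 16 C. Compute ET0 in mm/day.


Tmean = (Tmax + Tmin)/2 = (26 + 16)/2 = 21.0
ET0 = 0.0023 * 15.1 * (21.0 + 17.8) * sqrt(26 - 16)
ET0 = 0.0023 * 15.1 * 38.8 * 3.162278

4.2612 mm/day


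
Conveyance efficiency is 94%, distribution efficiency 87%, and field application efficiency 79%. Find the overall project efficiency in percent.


Ec = 0.94, Eb = 0.87, Ea = 0.79
E = 0.94 * 0.87 * 0.79 * 100 = 64.6062%

64.6062 %


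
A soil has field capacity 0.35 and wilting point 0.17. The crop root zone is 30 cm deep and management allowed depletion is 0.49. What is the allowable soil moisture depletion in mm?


SMD = (FC - PWP) * d * MAD * 10
SMD = (0.35 - 0.17) * 30 * 0.49 * 10
SMD = 0.1800 * 30 * 0.49 * 10

26.4600 mm


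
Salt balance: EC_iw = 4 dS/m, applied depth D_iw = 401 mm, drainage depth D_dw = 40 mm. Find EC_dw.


EC_dw = EC_iw * D_iw / D_dw
EC_dw = 4 * 401 / 40
EC_dw = 1604 / 40

40.1000 dS/m


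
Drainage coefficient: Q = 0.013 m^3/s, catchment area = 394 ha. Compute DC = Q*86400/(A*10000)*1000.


DC = Q * 86400 / (A * 10000) * 1000
DC = 0.013 * 86400 / (394 * 10000) * 1000
DC = 1123200.0000 / 3940000

0.2851 mm/day


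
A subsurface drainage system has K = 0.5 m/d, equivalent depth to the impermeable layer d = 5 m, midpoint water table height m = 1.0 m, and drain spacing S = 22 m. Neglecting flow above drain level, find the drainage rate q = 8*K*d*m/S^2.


q = 8*K*d*m/S^2
q = 8*0.5*5*1.0/22^2
q = 20.0000 / 484

0.0413 m/d


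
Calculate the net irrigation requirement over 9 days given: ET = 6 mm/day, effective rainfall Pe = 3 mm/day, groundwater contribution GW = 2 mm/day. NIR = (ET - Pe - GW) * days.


Daily deficit = ET - Pe - GW = 6 - 3 - 2 = 1 mm/day
NIR = 1 * 9 = 9 mm

9.0000 mm


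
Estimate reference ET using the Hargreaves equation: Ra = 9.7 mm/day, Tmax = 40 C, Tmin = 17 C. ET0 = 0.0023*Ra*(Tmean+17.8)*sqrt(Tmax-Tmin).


Tmean = (Tmax + Tmin)/2 = (40 + 17)/2 = 28.5
ET0 = 0.0023 * 9.7 * (28.5 + 17.8) * sqrt(40 - 17)
ET0 = 0.0023 * 9.7 * 46.3 * 4.795832

4.9539 mm/day


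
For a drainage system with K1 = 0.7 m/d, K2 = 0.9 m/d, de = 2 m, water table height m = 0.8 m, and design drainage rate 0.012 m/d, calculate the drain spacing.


S^2 = 8*K2*de*m/q + 4*K1*m^2/q
S^2 = 8*0.9*2*0.8/0.012 + 4*0.7*0.8^2/0.012
S = sqrt(1109.3333)

33.3067 m


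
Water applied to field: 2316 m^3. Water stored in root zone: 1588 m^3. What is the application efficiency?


Ea = V_root / V_field * 100 = 1588 / 2316 * 100 = 68.5665%

68.5665 %


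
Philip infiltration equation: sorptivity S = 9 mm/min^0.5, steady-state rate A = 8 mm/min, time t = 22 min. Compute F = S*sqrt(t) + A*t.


F = S*sqrt(t) + A*t
F = 9*sqrt(22) + 8*22
F = 9*4.690416 + 176

218.2137 mm


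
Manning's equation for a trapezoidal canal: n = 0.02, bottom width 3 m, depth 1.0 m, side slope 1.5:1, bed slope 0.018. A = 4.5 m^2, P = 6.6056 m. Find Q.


R = A/P = 4.5/6.6056 = 0.681240
Q = (1/0.02) * 4.5 * 0.681240^(2/3) * 0.018^0.5

23.3714 m^3/s


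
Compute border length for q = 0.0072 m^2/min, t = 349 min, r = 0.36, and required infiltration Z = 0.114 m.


L = q*t/((1+r)*Z)
L = 0.0072*349/((1+0.36)*0.114)
L = 2.5128/0.15504

16.2074 m


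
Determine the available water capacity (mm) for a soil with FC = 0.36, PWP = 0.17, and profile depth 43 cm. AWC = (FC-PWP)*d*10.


AWC = (FC - PWP) * d * 10
AWC = (0.36 - 0.17) * 43 * 10
AWC = 0.1900 * 43 * 10

81.7000 mm


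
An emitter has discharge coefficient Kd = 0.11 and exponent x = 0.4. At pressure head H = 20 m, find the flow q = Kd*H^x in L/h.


q = Kd * H^x = 0.11 * 20^0.4 = 0.11 * 3.314454

0.3646 L/h


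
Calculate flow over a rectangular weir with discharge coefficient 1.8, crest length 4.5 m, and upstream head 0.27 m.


Q = C * L * H^(3/2) = 1.8 * 4.5 * 0.27^1.5 = 1.8 * 4.5 * 0.140296

1.1364 m^3/s


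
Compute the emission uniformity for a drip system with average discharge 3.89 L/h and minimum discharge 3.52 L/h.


EU = (q_min/q_avg)*100 = (3.52/3.89)*100 = 90.4884%

90.4884 %


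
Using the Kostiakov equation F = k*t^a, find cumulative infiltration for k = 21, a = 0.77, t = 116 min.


F = k * t^a = 21 * 116^0.77
F = 21 * 38.871621

816.3040 mm


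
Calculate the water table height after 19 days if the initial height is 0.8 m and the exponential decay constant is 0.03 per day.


m = m0 * exp(-k*t)
m = 0.8 * exp(-0.03 * 19)
m = 0.8 * exp(-0.5700)

0.4524 m


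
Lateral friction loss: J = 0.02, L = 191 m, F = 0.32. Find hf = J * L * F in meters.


hf = J * L * F = 0.02 * 191 * 0.32 = 1.2224 m

1.2224 m


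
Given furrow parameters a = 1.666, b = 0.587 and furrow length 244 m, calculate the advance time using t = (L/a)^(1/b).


t = (L/a)^(1/b)
t = (244/1.666)^(1/0.587)
t = 146.458583^(1/0.587)

4891.7368 min


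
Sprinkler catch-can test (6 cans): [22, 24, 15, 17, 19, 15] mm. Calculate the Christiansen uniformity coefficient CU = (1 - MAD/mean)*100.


mean = 18.666667 mm
MAD = 3.000000 mm
CU = (1 - 3.000000/18.666667)*100

83.9286 %


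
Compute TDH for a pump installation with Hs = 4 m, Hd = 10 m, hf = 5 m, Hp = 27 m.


TDH = Hs + Hd + hf + Hp = 4 + 10 + 5 + 27 = 46

46 m


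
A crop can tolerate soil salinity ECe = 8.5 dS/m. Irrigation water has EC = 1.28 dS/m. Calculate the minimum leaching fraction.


LR = ECiw / (5*ECe - ECiw)
LR = 1.28 / (5*8.5 - 1.28)
LR = 1.28 / 41.2200

0.0311


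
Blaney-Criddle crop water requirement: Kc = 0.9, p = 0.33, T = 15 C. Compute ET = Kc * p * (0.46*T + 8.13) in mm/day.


ET = Kc * p * (0.46*T + 8.13)
ET = 0.9 * 0.33 * (0.46*15 + 8.13)
ET = 0.9 * 0.33 * 15.0300

4.4639 mm/day


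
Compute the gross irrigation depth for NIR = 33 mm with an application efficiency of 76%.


Ea = 76% = 0.76
GID = NIR / Ea = 33 / 0.76 = 43.4211 mm

43.4211 mm


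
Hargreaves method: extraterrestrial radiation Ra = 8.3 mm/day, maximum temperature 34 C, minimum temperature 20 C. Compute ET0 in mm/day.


Tmean = (Tmax + Tmin)/2 = (34 + 20)/2 = 27.0
ET0 = 0.0023 * 8.3 * (27.0 + 17.8) * sqrt(34 - 20)
ET0 = 0.0023 * 8.3 * 44.8 * 3.741657

3.2000 mm/day


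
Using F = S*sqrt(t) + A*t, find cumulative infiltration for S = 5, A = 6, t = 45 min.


F = S*sqrt(t) + A*t
F = 5*sqrt(45) + 6*45
F = 5*6.708204 + 270

303.5410 mm


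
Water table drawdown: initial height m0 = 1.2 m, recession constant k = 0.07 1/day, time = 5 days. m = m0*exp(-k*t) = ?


m = m0 * exp(-k*t)
m = 1.2 * exp(-0.07 * 5)
m = 1.2 * exp(-0.3500)

0.8456 m


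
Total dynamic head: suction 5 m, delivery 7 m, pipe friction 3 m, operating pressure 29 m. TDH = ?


TDH = Hs + Hd + hf + Hp = 5 + 7 + 3 + 29 = 44

44 m


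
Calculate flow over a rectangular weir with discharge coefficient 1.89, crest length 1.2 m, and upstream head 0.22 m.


Q = C * L * H^(3/2) = 1.89 * 1.2 * 0.22^1.5 = 1.89 * 1.2 * 0.103189

0.2340 m^3/s


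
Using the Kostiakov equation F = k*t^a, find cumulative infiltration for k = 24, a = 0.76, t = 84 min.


F = k * t^a = 24 * 84^0.76
F = 24 * 29.003623

696.0870 mm


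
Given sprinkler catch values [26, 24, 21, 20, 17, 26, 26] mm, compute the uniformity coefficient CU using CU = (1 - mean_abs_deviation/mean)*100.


mean = 22.857143 mm
MAD = 3.020408 mm
CU = (1 - 3.020408/22.857143)*100

86.7857 %


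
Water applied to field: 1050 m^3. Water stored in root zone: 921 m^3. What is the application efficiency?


Ea = V_root / V_field * 100 = 921 / 1050 * 100 = 87.7143%

87.7143 %


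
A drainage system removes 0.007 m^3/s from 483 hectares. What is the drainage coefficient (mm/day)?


DC = Q * 86400 / (A * 10000) * 1000
DC = 0.007 * 86400 / (483 * 10000) * 1000
DC = 604800.0000 / 4830000

0.1252 mm/day


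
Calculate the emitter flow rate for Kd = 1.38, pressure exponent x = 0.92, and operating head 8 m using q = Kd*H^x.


q = Kd * H^x = 1.38 * 8^0.92 = 1.38 * 6.773962

9.3481 L/h


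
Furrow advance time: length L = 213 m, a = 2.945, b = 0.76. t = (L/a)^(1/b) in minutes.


t = (L/a)^(1/b)
t = (213/2.945)^(1/0.76)
t = 72.325976^(1/0.76)

279.5374 min


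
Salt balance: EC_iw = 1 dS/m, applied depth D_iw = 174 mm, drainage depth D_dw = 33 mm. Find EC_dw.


EC_dw = EC_iw * D_iw / D_dw
EC_dw = 1 * 174 / 33
EC_dw = 174 / 33

5.2727 dS/m


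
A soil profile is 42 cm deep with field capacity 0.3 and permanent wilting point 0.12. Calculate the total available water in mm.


AWC = (FC - PWP) * d * 10
AWC = (0.3 - 0.12) * 42 * 10
AWC = 0.1800 * 42 * 10

75.6000 mm


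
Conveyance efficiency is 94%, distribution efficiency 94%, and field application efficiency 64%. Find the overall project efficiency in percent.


Ec = 0.94, Eb = 0.94, Ea = 0.64
E = 0.94 * 0.94 * 0.64 * 100 = 56.5504%

56.5504 %


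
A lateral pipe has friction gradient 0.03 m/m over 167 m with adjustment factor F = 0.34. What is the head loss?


hf = J * L * F = 0.03 * 167 * 0.34 = 1.7034 m

1.7034 m


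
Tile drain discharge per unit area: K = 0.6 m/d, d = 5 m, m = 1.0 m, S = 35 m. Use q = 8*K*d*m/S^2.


q = 8*K*d*m/S^2
q = 8*0.6*5*1.0/35^2
q = 24.0000 / 1225

0.0196 m/d


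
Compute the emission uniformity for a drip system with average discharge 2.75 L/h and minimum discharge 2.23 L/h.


EU = (q_min/q_avg)*100 = (2.23/2.75)*100 = 81.0909%

81.0909 %


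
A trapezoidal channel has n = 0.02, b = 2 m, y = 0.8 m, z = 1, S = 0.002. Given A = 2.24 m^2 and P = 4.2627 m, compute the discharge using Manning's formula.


R = A/P = 2.24/4.2627 = 0.525489
Q = (1/0.02) * 2.24 * 0.525489^(2/3) * 0.002^0.5

3.2617 m^3/s


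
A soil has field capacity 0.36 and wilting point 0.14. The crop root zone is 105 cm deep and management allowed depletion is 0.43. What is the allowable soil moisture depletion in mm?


SMD = (FC - PWP) * d * MAD * 10
SMD = (0.36 - 0.14) * 105 * 0.43 * 10
SMD = 0.2200 * 105 * 0.43 * 10

99.3300 mm


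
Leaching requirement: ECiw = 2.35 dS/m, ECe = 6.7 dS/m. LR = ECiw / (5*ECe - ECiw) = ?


LR = ECiw / (5*ECe - ECiw)
LR = 2.35 / (5*6.7 - 2.35)
LR = 2.35 / 31.1500

0.0754


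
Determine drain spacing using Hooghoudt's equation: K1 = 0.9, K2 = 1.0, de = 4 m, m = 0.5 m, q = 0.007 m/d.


S^2 = 8*K2*de*m/q + 4*K1*m^2/q
S^2 = 8*1.0*4*0.5/0.007 + 4*0.9*0.5^2/0.007
S = sqrt(2414.2857)

49.1354 m


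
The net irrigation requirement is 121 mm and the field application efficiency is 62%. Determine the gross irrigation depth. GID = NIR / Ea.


Ea = 62% = 0.62
GID = NIR / Ea = 121 / 0.62 = 195.1613 mm

195.1613 mm


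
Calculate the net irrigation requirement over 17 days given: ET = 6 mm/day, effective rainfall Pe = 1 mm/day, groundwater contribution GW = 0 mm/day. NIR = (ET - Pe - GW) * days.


Daily deficit = ET - Pe - GW = 6 - 1 - 0 = 5 mm/day
NIR = 5 * 17 = 85 mm

85.0000 mm


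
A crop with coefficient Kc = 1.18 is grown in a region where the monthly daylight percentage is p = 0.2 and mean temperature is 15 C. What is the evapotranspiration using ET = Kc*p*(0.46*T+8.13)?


ET = Kc * p * (0.46*T + 8.13)
ET = 1.18 * 0.2 * (0.46*15 + 8.13)
ET = 1.18 * 0.2 * 15.0300

3.5471 mm/day


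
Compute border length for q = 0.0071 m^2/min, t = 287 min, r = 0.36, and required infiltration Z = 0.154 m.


L = q*t/((1+r)*Z)
L = 0.0071*287/((1+0.36)*0.154)
L = 2.0377/0.20944

9.7293 m


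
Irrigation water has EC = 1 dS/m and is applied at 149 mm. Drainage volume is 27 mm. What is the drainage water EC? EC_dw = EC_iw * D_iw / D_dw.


EC_dw = EC_iw * D_iw / D_dw
EC_dw = 1 * 149 / 27
EC_dw = 149 / 27

5.5185 dS/m


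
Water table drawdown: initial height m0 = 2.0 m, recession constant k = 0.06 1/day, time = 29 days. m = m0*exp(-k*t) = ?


m = m0 * exp(-k*t)
m = 2.0 * exp(-0.06 * 29)
m = 2.0 * exp(-1.7400)

0.3510 m


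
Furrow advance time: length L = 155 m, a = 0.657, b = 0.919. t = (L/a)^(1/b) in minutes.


t = (L/a)^(1/b)
t = (155/0.657)^(1/0.919)
t = 235.920852^(1/0.919)

381.8566 min


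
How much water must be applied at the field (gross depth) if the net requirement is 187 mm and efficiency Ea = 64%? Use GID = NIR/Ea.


Ea = 64% = 0.64
GID = NIR / Ea = 187 / 0.64 = 292.1875 mm

292.1875 mm


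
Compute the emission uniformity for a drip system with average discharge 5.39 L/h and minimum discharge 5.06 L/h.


EU = (q_min/q_avg)*100 = (5.06/5.39)*100 = 93.8776%

93.8776 %


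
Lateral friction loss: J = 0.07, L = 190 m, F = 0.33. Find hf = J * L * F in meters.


hf = J * L * F = 0.07 * 190 * 0.33 = 4.3890 m

4.3890 m


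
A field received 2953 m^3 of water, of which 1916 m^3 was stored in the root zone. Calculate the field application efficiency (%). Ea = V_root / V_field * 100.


Ea = V_root / V_field * 100 = 1916 / 2953 * 100 = 64.8832%

64.8832 %


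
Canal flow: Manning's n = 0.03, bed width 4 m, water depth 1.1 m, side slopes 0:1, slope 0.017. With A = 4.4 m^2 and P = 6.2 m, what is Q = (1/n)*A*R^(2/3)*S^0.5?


R = A/P = 4.4/6.2 = 0.709677
Q = (1/0.03) * 4.4 * 0.709677^(2/3) * 0.017^0.5

15.2147 m^3/s


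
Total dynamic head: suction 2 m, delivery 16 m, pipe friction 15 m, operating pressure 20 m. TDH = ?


TDH = Hs + Hd + hf + Hp = 2 + 16 + 15 + 20 = 53

53 m


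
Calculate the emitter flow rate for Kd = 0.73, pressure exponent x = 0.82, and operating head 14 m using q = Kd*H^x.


q = Kd * H^x = 0.73 * 14^0.82 = 0.73 * 8.706127

6.3555 L/h


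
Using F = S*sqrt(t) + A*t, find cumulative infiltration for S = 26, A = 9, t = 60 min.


F = S*sqrt(t) + A*t
F = 26*sqrt(60) + 9*60
F = 26*7.745967 + 540

741.3951 mm


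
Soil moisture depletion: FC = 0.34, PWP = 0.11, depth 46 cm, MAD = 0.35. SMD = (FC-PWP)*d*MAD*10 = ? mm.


SMD = (FC - PWP) * d * MAD * 10
SMD = (0.34 - 0.11) * 46 * 0.35 * 10
SMD = 0.2300 * 46 * 0.35 * 10

37.0300 mm


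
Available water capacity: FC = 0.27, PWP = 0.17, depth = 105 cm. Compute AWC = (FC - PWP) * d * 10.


AWC = (FC - PWP) * d * 10
AWC = (0.27 - 0.17) * 105 * 10
AWC = 0.1000 * 105 * 10

105.0000 mm


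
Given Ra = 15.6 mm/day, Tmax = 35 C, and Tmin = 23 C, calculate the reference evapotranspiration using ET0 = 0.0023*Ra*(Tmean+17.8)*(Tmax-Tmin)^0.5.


Tmean = (Tmax + Tmin)/2 = (35 + 23)/2 = 29.0
ET0 = 0.0023 * 15.6 * (29.0 + 17.8) * sqrt(35 - 23)
ET0 = 0.0023 * 15.6 * 46.8 * 3.464102

5.8169 mm/day


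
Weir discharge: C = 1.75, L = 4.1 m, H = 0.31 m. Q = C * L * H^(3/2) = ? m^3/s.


Q = C * L * H^(3/2) = 1.75 * 4.1 * 0.31^1.5 = 1.75 * 4.1 * 0.172601

1.2384 m^3/s


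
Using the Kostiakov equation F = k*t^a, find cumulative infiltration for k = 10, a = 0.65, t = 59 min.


F = k * t^a = 10 * 59^0.65
F = 10 * 14.159692

141.5969 mm


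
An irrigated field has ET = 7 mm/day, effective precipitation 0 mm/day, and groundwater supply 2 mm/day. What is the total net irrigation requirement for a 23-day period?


Daily deficit = ET - Pe - GW = 7 - 0 - 2 = 5 mm/day
NIR = 5 * 23 = 115 mm

115.0000 mm


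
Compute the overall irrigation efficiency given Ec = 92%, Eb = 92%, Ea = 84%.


Ec = 0.92, Eb = 0.92, Ea = 0.84
E = 0.92 * 0.92 * 0.84 * 100 = 71.0976%

71.0976 %


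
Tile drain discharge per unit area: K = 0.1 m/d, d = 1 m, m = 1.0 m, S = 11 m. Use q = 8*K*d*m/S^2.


q = 8*K*d*m/S^2
q = 8*0.1*1*1.0/11^2
q = 0.8000 / 121

0.0066 m/d


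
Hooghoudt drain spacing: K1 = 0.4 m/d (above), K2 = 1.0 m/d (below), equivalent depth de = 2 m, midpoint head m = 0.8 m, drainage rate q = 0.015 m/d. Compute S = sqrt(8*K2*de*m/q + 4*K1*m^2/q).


S^2 = 8*K2*de*m/q + 4*K1*m^2/q
S^2 = 8*1.0*2*0.8/0.015 + 4*0.4*0.8^2/0.015
S = sqrt(921.6000)

30.3579 m


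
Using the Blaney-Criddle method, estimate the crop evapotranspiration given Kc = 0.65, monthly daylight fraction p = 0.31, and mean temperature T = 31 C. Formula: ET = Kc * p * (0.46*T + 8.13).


ET = Kc * p * (0.46*T + 8.13)
ET = 0.65 * 0.31 * (0.46*31 + 8.13)
ET = 0.65 * 0.31 * 22.3900

4.5116 mm/day


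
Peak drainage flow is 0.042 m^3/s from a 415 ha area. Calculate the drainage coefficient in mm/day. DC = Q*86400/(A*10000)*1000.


DC = Q * 86400 / (A * 10000) * 1000
DC = 0.042 * 86400 / (415 * 10000) * 1000
DC = 3628800.0000 / 4150000

0.8744 mm/day


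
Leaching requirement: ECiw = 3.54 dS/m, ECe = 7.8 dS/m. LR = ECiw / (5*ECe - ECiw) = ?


LR = ECiw / (5*ECe - ECiw)
LR = 3.54 / (5*7.8 - 3.54)
LR = 3.54 / 35.4600

0.0998


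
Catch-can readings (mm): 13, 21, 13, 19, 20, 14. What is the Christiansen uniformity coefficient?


mean = 16.666667 mm
MAD = 3.333333 mm
CU = (1 - 3.333333/16.666667)*100

80.0000 %


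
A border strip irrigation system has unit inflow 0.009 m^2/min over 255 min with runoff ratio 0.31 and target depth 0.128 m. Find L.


L = q*t/((1+r)*Z)
L = 0.009*255/((1+0.31)*0.128)
L = 2.295/0.16768

13.6868 m


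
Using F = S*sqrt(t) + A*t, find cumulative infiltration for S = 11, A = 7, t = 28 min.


F = S*sqrt(t) + A*t
F = 11*sqrt(28) + 7*28
F = 11*5.291503 + 196

254.2065 mm


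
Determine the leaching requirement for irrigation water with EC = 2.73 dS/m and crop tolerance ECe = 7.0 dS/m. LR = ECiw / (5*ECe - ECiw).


LR = ECiw / (5*ECe - ECiw)
LR = 2.73 / (5*7.0 - 2.73)
LR = 2.73 / 32.2700

0.0846


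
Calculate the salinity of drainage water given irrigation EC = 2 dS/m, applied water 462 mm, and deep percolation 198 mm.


EC_dw = EC_iw * D_iw / D_dw
EC_dw = 2 * 462 / 198
EC_dw = 924 / 198

4.6667 dS/m


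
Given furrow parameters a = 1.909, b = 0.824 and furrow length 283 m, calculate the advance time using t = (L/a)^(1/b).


t = (L/a)^(1/b)
t = (283/1.909)^(1/0.824)
t = 148.245155^(1/0.824)

431.2063 min


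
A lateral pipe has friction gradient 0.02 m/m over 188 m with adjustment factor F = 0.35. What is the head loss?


hf = J * L * F = 0.02 * 188 * 0.35 = 1.3160 m

1.3160 m


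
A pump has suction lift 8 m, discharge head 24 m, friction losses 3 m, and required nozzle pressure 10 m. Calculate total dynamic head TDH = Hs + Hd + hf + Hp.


TDH = Hs + Hd + hf + Hp = 8 + 24 + 3 + 10 = 45

45 m


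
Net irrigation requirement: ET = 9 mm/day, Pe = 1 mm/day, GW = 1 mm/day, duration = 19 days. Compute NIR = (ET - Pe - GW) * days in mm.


Daily deficit = ET - Pe - GW = 9 - 1 - 1 = 7 mm/day
NIR = 7 * 19 = 133 mm

133.0000 mm


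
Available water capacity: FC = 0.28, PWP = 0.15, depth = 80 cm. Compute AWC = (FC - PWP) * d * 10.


AWC = (FC - PWP) * d * 10
AWC = (0.28 - 0.15) * 80 * 10
AWC = 0.1300 * 80 * 10

104.0000 mm


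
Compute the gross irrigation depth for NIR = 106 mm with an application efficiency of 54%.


Ea = 54% = 0.54
GID = NIR / Ea = 106 / 0.54 = 196.2963 mm

196.2963 mm


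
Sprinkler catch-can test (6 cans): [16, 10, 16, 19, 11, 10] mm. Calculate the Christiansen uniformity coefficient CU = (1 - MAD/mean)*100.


mean = 13.666667 mm
MAD = 3.333333 mm
CU = (1 - 3.333333/13.666667)*100

75.6098 %


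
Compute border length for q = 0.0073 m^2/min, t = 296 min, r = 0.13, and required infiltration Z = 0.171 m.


L = q*t/((1+r)*Z)
L = 0.0073*296/((1+0.13)*0.171)
L = 2.1608/0.19323

11.1825 m


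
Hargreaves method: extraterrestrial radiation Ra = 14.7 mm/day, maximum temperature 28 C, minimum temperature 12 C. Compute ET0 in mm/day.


Tmean = (Tmax + Tmin)/2 = (28 + 12)/2 = 20.0
ET0 = 0.0023 * 14.7 * (20.0 + 17.8) * sqrt(28 - 12)
ET0 = 0.0023 * 14.7 * 37.8 * 4.000000

5.1121 mm/day


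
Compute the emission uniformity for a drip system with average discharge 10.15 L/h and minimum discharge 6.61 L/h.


EU = (q_min/q_avg)*100 = (6.61/10.15)*100 = 65.1232%

65.1232 %


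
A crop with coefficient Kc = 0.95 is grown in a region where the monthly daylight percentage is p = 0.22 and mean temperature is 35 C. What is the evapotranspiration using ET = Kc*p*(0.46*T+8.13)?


ET = Kc * p * (0.46*T + 8.13)
ET = 0.95 * 0.22 * (0.46*35 + 8.13)
ET = 0.95 * 0.22 * 24.2300

5.0641 mm/day


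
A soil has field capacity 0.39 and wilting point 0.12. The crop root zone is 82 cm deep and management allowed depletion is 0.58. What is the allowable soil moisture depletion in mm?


SMD = (FC - PWP) * d * MAD * 10
SMD = (0.39 - 0.12) * 82 * 0.58 * 10
SMD = 0.2700 * 82 * 0.58 * 10

128.4120 mm


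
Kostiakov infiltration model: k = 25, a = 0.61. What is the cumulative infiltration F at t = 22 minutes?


F = k * t^a = 25 * 22^0.61
F = 25 * 6.589885

164.7471 mm


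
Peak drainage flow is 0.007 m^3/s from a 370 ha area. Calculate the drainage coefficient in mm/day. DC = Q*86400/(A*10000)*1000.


DC = Q * 86400 / (A * 10000) * 1000
DC = 0.007 * 86400 / (370 * 10000) * 1000
DC = 604800.0000 / 3700000

0.1635 mm/day


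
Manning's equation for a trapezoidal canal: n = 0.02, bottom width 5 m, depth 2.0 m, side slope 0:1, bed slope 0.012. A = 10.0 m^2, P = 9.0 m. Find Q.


R = A/P = 10.0/9.0 = 1.111111
Q = (1/0.02) * 10.0 * 1.111111^(2/3) * 0.012^0.5

58.7578 m^3/s


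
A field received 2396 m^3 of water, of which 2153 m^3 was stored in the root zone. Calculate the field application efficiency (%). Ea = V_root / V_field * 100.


Ea = V_root / V_field * 100 = 2153 / 2396 * 100 = 89.8581%

89.8581 %


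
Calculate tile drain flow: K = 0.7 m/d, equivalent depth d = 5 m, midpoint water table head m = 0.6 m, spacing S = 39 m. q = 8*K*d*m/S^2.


q = 8*K*d*m/S^2
q = 8*0.7*5*0.6/39^2
q = 16.8000 / 1521

0.0110 m/d


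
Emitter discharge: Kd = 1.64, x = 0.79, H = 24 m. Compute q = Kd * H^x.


q = Kd * H^x = 1.64 * 24^0.79 = 1.64 * 12.313085

20.1935 L/h


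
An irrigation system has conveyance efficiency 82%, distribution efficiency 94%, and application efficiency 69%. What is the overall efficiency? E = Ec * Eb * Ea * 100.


Ec = 0.82, Eb = 0.94, Ea = 0.69
E = 0.82 * 0.94 * 0.69 * 100 = 53.1852%

53.1852 %


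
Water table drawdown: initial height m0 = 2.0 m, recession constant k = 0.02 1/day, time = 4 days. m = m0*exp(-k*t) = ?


m = m0 * exp(-k*t)
m = 2.0 * exp(-0.02 * 4)
m = 2.0 * exp(-0.0800)

1.8462 m


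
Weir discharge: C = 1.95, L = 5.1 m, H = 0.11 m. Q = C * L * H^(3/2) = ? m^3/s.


Q = C * L * H^(3/2) = 1.95 * 5.1 * 0.11^1.5 = 1.95 * 5.1 * 0.036483

0.3628 m^3/s


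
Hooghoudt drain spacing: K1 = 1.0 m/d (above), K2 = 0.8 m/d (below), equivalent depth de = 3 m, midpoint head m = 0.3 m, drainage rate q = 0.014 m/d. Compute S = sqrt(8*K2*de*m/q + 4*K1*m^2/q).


S^2 = 8*K2*de*m/q + 4*K1*m^2/q
S^2 = 8*0.8*3*0.3/0.014 + 4*1.0*0.3^2/0.014
S = sqrt(437.1429)

20.9080 m


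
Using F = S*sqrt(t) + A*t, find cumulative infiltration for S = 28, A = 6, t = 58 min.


F = S*sqrt(t) + A*t
F = 28*sqrt(58) + 6*58
F = 28*7.615773 + 348

561.2416 mm


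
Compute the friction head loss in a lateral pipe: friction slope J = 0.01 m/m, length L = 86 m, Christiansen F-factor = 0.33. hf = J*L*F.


hf = J * L * F = 0.01 * 86 * 0.33 = 0.2838 m

0.2838 m


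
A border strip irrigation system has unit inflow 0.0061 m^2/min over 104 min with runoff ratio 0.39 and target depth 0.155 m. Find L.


L = q*t/((1+r)*Z)
L = 0.0061*104/((1+0.39)*0.155)
L = 0.6344/0.21545

2.9445 m


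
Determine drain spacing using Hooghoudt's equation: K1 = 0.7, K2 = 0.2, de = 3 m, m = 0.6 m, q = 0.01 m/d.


S^2 = 8*K2*de*m/q + 4*K1*m^2/q
S^2 = 8*0.2*3*0.6/0.01 + 4*0.7*0.6^2/0.01
S = sqrt(388.8000)

19.7180 m


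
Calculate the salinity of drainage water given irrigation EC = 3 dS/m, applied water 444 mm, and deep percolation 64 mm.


EC_dw = EC_iw * D_iw / D_dw
EC_dw = 3 * 444 / 64
EC_dw = 1332 / 64

20.8125 dS/m


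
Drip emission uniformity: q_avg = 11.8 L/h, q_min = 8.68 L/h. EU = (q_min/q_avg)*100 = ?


EU = (q_min/q_avg)*100 = (8.68/11.8)*100 = 73.5593%

73.5593 %


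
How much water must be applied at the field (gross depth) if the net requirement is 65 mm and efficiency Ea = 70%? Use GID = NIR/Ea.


Ea = 70% = 0.7
GID = NIR / Ea = 65 / 0.7 = 92.8571 mm

92.8571 mm
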